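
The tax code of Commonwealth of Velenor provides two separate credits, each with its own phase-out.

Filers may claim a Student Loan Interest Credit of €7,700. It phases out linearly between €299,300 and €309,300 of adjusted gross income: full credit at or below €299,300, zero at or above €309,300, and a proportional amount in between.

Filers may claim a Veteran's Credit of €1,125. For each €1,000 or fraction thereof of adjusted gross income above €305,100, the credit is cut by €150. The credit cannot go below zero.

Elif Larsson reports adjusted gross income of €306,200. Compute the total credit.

€3,212

Student Loan Interest Credit: €306,200 is €6,900 into a €10,000 phase-out range, leaving 3,100/10,000 of the credit: €7,700 × 3,100/10,000 = €2,387.
Veteran's Credit: income exceeds €305,100 by €1,100, which is 2 full-or-partial €1,000 increments; reduction = 2 × €150 = €300, leaving €825.
Total: €2,387 + €825 = €3,212.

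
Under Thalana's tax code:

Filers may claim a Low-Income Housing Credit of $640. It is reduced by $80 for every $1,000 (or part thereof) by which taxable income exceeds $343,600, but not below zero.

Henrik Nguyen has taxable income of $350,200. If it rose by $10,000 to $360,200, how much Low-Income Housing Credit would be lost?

$80

At $350,200 — income exceeds $343,600 by $6,600, which is 7 full-or-partial $1,000 increments; reduction = 7 × $80 = $560, leaving $80.
At $360,200 — income exceeds $343,600 by $16,600 → 17 increments × $80 = $1,360 ≥ base, so the credit is $0.
Lost: $80 − $0 = $80.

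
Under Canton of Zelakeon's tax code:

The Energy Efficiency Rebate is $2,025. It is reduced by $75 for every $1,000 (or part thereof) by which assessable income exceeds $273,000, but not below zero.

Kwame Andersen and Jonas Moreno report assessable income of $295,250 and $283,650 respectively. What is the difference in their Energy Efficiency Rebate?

$900

Kwame ($295,250): Energy Efficiency Rebate: income exceeds $273,000 by $22,250, which is 23 full-or-partial $1,000 increments; reduction = 23 × $75 = $1,725, leaving $300.
Jonas ($283,650): Energy Efficiency Rebate: income exceeds $273,000 by $10,650, which is 11 full-or-partial $1,000 increments; reduction = 11 × $75 = $825, leaving $1,200.
Difference: |$300 − $1,200| = $900.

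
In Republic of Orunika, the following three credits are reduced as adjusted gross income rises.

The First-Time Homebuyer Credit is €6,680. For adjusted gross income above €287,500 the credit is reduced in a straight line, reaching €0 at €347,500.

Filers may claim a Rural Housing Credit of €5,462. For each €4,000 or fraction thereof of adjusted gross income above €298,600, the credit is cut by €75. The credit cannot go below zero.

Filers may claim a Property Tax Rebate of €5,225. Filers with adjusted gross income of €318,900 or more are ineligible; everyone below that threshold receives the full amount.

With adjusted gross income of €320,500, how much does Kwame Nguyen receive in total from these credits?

€8,018

First-Time Homebuyer Credit: €320,500 is €33,000 into a €60,000 phase-out range, leaving 27,000/60,000 of the credit: €6,680 × 27,000/60,000 = €3,006.
Rural Housing Credit: income exceeds €298,600 by €21,900, which is 6 full-or-partial €4,000 increments; reduction = 6 × €75 = €450, leaving €5,012.
Property Tax Rebate: €320,500 meets or exceeds the €318,900 cutoff, so the credit is €0.
Total: €3,006 + €5,012 + €0 = €8,018.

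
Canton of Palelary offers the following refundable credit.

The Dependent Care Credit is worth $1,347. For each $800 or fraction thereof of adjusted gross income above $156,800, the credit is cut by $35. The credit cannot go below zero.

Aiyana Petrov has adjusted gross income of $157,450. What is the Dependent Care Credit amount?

$1,312

Dependent Care Credit: income exceeds $156,800 by $650, which is 1 full-or-partial $800 increment; reduction = 1 × $35 = $35, leaving $1,312.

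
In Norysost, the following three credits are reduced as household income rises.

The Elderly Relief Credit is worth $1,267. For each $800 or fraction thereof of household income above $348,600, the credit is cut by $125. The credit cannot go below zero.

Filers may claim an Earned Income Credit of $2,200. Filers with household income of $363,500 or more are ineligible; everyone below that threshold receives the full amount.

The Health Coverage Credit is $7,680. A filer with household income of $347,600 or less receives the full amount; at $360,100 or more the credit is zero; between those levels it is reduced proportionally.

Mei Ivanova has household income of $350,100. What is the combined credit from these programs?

Elderly Relief Credit: income exceeds $348,600 by $1,500, which is 2 full-or-partial $800 increments; reduction = 2 × $125 = $250, leaving $1,017.
Earned Income Credit: $350,100 is below the $363,500 cutoff, so the full $2,200 applies.
Health Coverage Credit: $350,100 is $2,500 into a $12,500 phase-out range, leaving 10,000/12,500 of the credit: $7,680 × 10,000/12,500 = $6,144.
Total: $1,017 + $2,200 + $6,144 = $9,361.

$9,361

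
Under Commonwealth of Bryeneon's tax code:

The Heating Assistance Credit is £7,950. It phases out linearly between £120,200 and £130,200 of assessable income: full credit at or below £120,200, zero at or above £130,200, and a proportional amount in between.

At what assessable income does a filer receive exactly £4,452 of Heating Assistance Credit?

£124,600

£4,452 is 4,452/7,950 of the full £7,950, so 3,498/7,950 of the £10,000 range has been used: income = £120,200 + £10,000 × 3,498/7,950 = £124,600.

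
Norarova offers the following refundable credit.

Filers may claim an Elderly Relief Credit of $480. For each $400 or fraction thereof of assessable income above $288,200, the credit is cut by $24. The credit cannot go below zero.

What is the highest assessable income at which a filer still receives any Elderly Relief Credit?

$295,800

After 19 increments the reduction is 19 × $24 = $456, leaving $24; one more increment wipes it out. Increment 19 ends at excess 19 × $400 = $7,600, so the highest qualifying income is $288,200 + $7,600 = $295,800.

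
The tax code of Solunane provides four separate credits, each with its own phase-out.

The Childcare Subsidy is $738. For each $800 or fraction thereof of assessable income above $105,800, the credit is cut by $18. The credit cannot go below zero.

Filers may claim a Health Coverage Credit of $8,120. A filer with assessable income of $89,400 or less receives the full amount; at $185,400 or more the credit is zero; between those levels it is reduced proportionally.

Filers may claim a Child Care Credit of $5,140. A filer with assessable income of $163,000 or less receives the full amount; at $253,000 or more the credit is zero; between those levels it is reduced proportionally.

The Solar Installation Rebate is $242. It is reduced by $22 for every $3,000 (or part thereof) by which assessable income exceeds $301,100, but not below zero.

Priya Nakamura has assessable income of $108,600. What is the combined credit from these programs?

Childcare Subsidy: income exceeds $105,800 by $2,800, which is 4 full-or-partial $800 increments; reduction = 4 × $18 = $72, leaving $666.
Health Coverage Credit: $108,600 is $19,200 into a $96,000 phase-out range, leaving 76,800/96,000 of the credit: $8,120 × 76,800/96,000 = $6,496.
Child Care Credit: $108,600 is at or below the $163,000 threshold, so the full $5,140 applies.
Solar Installation Rebate: $108,600 is at or below the $301,100 threshold, so the full $242 applies.
Total: $666 + $6,496 + $5,140 + $242 = $12,544.

$12,544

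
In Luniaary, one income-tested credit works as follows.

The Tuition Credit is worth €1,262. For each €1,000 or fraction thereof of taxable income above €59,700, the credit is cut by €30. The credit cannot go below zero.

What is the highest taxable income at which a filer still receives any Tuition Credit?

After 42 increments the reduction is 42 × €30 = €1,260, leaving €2; one more increment wipes it out. Increment 42 ends at excess 42 × €1,000 = €42,000, so the highest qualifying income is €59,700 + €42,000 = €101,700.

€101,700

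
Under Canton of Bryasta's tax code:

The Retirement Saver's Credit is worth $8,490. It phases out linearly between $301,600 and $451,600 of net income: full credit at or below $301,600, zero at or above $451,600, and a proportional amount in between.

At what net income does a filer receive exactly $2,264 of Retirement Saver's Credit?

$411,600

$2,264 is 2,264/8,490 of the full $8,490, so 6,226/8,490 of the $150,000 range has been used: income = $301,600 + $150,000 × 6,226/8,490 = $411,600.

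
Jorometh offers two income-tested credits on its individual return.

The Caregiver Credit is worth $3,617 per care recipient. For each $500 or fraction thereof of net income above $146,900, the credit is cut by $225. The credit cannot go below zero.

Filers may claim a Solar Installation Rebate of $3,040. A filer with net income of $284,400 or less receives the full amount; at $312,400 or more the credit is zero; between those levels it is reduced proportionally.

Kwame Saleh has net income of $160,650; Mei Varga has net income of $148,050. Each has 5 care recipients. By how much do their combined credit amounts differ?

Kwame ($160,650): Caregiver Credit: base = 5 × $3,617 = $18,085. income exceeds $146,900 by $13,750, which is 28 full-or-partial $500 increments; reduction = 28 × $225 = $6,300, leaving $11,785. Solar Installation Rebate: $160,650 is at or below the $284,400 threshold, so the full $3,040 applies. total $11,785 + $3,040 = $14,825
Mei ($148,050): Caregiver Credit: base = 5 × $3,617 = $18,085. income exceeds $146,900 by $1,150, which is 3 full-or-partial $500 increments; reduction = 3 × $225 = $675, leaving $17,410. Solar Installation Rebate: $148,050 is at or below the $284,400 threshold, so the full $3,040 applies. total $17,410 + $3,040 = $20,450
Difference: |$14,825 − $20,450| = $5,625.

$5,625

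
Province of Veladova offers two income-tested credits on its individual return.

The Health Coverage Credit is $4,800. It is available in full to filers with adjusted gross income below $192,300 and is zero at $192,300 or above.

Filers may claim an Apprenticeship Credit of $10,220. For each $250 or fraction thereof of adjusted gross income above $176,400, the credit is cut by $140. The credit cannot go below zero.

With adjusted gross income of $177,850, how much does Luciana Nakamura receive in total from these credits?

Health Coverage Credit: $177,850 is below the $192,300 cutoff, so the full $4,800 applies.
Apprenticeship Credit: income exceeds $176,400 by $1,450, which is 6 full-or-partial $250 increments; reduction = 6 × $140 = $840, leaving $9,380.
Total: $4,800 + $9,380 = $14,180.

$14,180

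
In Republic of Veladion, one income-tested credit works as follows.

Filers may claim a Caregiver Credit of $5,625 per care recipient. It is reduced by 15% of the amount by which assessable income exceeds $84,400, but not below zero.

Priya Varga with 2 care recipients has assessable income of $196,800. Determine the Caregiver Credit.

Caregiver Credit: base = 2 × $5,625 = $11,250. 15% of the $112,400 excess over $84,400 is $16,860 ≥ base, so the credit is $0.

$0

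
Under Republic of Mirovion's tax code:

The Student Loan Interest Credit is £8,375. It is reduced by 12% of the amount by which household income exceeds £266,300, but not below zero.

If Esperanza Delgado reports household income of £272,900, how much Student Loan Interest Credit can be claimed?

Student Loan Interest Credit: 12% of the £6,600 excess over £266,300 is £792; credit = £8,375 − £792 = £7,583.

£7,583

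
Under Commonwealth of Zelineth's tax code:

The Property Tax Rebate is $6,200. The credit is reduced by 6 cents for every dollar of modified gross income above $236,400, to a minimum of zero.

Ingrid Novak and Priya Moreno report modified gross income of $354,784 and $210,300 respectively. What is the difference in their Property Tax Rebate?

Ingrid ($354,784): Property Tax Rebate: 6% of the $118,384 excess over $236,400 is $7,103.04 ≥ base, so the credit is $0.
Priya ($210,300): Property Tax Rebate: $210,300 is at or below the $236,400 threshold, so the full $6,200 applies.
Difference: |$0 − $6,200| = $6,200.

$6,200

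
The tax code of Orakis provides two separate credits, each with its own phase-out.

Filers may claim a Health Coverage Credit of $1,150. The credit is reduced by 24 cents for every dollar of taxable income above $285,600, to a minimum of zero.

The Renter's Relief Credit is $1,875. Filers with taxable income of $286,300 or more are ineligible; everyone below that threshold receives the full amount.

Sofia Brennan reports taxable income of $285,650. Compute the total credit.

$3,013

Health Coverage Credit: 24% of the $50 excess over $285,600 is $12; credit = $1,150 − $12 = $1,138.
Renter's Relief Credit: $285,650 is below the $286,300 cutoff, so the full $1,875 applies.
Total: $1,138 + $1,875 = $3,013.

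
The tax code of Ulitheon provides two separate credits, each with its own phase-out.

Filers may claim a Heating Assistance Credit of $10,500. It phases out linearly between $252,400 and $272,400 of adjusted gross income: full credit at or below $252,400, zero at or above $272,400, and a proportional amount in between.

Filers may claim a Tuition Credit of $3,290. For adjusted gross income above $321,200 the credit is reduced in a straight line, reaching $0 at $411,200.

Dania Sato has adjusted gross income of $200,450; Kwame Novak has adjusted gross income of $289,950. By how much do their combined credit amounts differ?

Dania ($200,450): Heating Assistance Credit: $200,450 is at or below the $252,400 threshold, so the full $10,500 applies. Tuition Credit: $200,450 is at or below the $321,200 threshold, so the full $3,290 applies. total $10,500 + $3,290 = $13,790
Kwame ($289,950): Heating Assistance Credit: $289,950 is at or above $272,400, so the credit is $0. Tuition Credit: $289,950 is at or below the $321,200 threshold, so the full $3,290 applies. total $0 + $3,290 = $3,290
Difference: |$13,790 − $3,290| = $10,500.

$10,500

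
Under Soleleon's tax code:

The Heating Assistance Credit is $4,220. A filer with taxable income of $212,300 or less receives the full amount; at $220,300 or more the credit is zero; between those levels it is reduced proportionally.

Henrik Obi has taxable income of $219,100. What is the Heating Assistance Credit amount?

$633

Heating Assistance Credit: $219,100 is $6,800 into a $8,000 phase-out range, leaving 1,200/8,000 of the credit: $4,220 × 1,200/8,000 = $633.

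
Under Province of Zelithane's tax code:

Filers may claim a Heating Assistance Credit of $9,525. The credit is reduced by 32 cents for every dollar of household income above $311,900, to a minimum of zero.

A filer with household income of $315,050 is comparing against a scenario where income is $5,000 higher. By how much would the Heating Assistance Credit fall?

At $315,050 — 32% of the $3,150 excess over $311,900 is $1,008; credit = $9,525 − $1,008 = $8,517.
At $320,050 — 32% of the $8,150 excess over $311,900 is $2,608; credit = $9,525 − $2,608 = $6,917.
Lost: $8,517 − $6,917 = $1,600.

$1,600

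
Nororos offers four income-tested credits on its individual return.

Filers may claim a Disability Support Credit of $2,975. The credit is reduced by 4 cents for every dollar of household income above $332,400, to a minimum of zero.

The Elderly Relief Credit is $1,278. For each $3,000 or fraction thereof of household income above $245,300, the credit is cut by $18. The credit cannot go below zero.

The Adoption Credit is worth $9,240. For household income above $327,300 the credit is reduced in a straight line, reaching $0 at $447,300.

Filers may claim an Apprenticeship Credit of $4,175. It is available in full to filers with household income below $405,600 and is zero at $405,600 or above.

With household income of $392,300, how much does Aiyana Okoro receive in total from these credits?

Disability Support Credit: 4% of the $59,900 excess over $332,400 is $2,396; credit = $2,975 − $2,396 = $579.
Elderly Relief Credit: income exceeds $245,300 by $147,000, which is 49 full-or-partial $3,000 increments; reduction = 49 × $18 = $882, leaving $396.
Adoption Credit: $392,300 is $65,000 into a $120,000 phase-out range, leaving 55,000/120,000 of the credit: $9,240 × 55,000/120,000 = $4,235.
Apprenticeship Credit: $392,300 is below the $405,600 cutoff, so the full $4,175 applies.
Total: $579 + $396 + $4,235 + $4,175 = $9,385.

$9,385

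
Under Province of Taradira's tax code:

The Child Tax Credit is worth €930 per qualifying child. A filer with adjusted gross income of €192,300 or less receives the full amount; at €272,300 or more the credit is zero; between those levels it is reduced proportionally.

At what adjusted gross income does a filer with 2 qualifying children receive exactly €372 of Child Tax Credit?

Full credit = 2 × €930 = €1,860.
€372 is 372/1,860 of the full €1,860, so 1,488/1,860 of the €80,000 range has been used: income = €192,300 + €80,000 × 1,488/1,860 = €256,300.

€256,300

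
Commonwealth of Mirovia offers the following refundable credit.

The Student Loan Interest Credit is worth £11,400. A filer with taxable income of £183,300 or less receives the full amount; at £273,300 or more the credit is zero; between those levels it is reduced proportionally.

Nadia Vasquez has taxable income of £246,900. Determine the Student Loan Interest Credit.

£3,344

Student Loan Interest Credit: £246,900 is £63,600 into a £90,000 phase-out range, leaving 26,400/90,000 of the credit: £11,400 × 26,400/90,000 = £3,344.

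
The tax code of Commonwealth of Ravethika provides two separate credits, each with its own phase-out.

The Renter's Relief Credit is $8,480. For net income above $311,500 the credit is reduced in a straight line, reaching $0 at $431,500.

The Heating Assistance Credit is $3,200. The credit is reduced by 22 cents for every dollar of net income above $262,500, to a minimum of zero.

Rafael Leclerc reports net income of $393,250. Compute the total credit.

$2,703

Renter's Relief Credit: $393,250 is $81,750 into a $120,000 phase-out range, leaving 38,250/120,000 of the credit: $8,480 × 38,250/120,000 = $2,703.
Heating Assistance Credit: 22% of the $130,750 excess over $262,500 is $28,765 ≥ base, so the credit is $0.
Total: $2,703 + $0 = $2,703.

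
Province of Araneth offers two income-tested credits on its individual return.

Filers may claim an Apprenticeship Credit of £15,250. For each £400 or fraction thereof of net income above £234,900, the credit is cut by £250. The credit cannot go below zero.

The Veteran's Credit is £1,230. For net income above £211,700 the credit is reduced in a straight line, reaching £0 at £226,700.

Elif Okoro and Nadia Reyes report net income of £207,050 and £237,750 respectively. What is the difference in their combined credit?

£3,230

Elif (£207,050): Apprenticeship Credit: £207,050 is at or below the £234,900 threshold, so the full £15,250 applies. Veteran's Credit: £207,050 is at or below the £211,700 threshold, so the full £1,230 applies. total £15,250 + £1,230 = £16,480
Nadia (£237,750): Apprenticeship Credit: income exceeds £234,900 by £2,850, which is 8 full-or-partial £400 increments; reduction = 8 × £250 = £2,000, leaving £13,250. Veteran's Credit: £237,750 is at or above £226,700, so the credit is £0. total £13,250 + £0 = £13,250
Difference: |£16,480 − £13,250| = £3,230.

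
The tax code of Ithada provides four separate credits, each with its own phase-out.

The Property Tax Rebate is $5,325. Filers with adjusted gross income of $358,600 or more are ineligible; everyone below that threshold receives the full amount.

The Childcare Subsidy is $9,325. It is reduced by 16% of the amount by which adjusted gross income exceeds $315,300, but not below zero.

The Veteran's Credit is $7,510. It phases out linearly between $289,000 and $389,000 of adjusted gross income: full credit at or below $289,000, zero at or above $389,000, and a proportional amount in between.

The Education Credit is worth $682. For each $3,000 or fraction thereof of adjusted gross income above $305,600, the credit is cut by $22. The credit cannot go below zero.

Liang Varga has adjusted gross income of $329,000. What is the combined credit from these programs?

$17,470

Property Tax Rebate: $329,000 is below the $358,600 cutoff, so the full $5,325 applies.
Childcare Subsidy: 16% of the $13,700 excess over $315,300 is $2,192; credit = $9,325 − $2,192 = $7,133.
Veteran's Credit: $329,000 is $40,000 into a $100,000 phase-out range, leaving 60,000/100,000 of the credit: $7,510 × 60,000/100,000 = $4,506.
Education Credit: income exceeds $305,600 by $23,400, which is 8 full-or-partial $3,000 increments; reduction = 8 × $22 = $176, leaving $506.
Total: $5,325 + $7,133 + $4,506 + $506 = $17,470.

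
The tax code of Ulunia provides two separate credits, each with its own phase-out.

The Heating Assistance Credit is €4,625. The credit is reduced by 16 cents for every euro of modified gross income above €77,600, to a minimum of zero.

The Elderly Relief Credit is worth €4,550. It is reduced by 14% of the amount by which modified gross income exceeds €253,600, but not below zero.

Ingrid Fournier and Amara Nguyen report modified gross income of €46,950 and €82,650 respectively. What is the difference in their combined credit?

Ingrid (€46,950): Heating Assistance Credit: €46,950 is at or below the €77,600 threshold, so the full €4,625 applies. Elderly Relief Credit: €46,950 is at or below the €253,600 threshold, so the full €4,550 applies. total €4,625 + €4,550 = €9,175
Amara (€82,650): Heating Assistance Credit: 16% of the €5,050 excess over €77,600 is €808; credit = €4,625 − €808 = €3,817. Elderly Relief Credit: €82,650 is at or below the €253,600 threshold, so the full €4,550 applies. total €3,817 + €4,550 = €8,367
Difference: |€9,175 − €8,367| = €808.

€808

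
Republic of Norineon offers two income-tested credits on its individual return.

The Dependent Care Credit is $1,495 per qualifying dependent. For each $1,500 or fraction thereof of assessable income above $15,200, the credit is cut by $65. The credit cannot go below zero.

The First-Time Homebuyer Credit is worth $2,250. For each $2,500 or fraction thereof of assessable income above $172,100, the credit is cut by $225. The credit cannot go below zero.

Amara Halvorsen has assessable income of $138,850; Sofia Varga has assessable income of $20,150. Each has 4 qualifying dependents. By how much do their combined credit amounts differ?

Amara ($138,850): Dependent Care Credit: base = 4 × $1,495 = $5,980. income exceeds $15,200 by $123,650, which is 83 full-or-partial $1,500 increments; reduction = 83 × $65 = $5,395, leaving $585. First-Time Homebuyer Credit: $138,850 is at or below the $172,100 threshold, so the full $2,250 applies. total $585 + $2,250 = $2,835
Sofia ($20,150): Dependent Care Credit: base = 4 × $1,495 = $5,980. income exceeds $15,200 by $4,950, which is 4 full-or-partial $1,500 increments; reduction = 4 × $65 = $260, leaving $5,720. First-Time Homebuyer Credit: $20,150 is at or below the $172,100 threshold, so the full $2,250 applies. total $5,720 + $2,250 = $7,970
Difference: |$2,835 − $7,970| = $5,135.

$5,135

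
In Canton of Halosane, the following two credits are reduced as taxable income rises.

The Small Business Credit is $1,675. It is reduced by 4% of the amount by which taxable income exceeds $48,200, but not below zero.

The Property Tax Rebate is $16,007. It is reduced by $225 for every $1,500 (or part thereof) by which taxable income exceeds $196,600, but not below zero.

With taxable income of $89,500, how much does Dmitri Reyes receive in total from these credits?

$16,030

Small Business Credit: 4% of the $41,300 excess over $48,200 is $1,652; credit = $1,675 − $1,652 = $23.
Property Tax Rebate: $89,500 is at or below the $196,600 threshold, so the full $16,007 applies.
Total: $23 + $16,007 = $16,030.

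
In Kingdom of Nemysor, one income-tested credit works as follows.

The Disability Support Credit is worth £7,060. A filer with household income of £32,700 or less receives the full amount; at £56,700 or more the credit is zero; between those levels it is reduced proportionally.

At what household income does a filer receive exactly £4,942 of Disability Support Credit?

£4,942 is 4,942/7,060 of the full £7,060, so 2,118/7,060 of the £24,000 range has been used: income = £32,700 + £24,000 × 2,118/7,060 = £39,900.

£39,900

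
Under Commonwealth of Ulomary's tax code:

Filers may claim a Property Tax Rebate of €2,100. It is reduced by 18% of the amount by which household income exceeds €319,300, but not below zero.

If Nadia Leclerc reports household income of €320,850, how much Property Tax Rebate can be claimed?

€1,821

Property Tax Rebate: 18% of the €1,550 excess over €319,300 is €279; credit = €2,100 − €279 = €1,821.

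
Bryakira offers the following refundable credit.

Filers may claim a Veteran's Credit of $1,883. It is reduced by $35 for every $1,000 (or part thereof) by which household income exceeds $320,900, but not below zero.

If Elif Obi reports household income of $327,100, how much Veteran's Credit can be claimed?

$1,638

Veteran's Credit: income exceeds $320,900 by $6,200, which is 7 full-or-partial $1,000 increments; reduction = 7 × $35 = $245, leaving $1,638.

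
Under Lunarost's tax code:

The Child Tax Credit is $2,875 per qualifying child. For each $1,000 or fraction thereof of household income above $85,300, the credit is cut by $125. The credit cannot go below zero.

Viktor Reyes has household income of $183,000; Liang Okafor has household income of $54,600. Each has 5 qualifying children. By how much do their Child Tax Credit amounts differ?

$12,250

Viktor ($183,000): Child Tax Credit: base = 5 × $2,875 = $14,375. income exceeds $85,300 by $97,700, which is 98 full-or-partial $1,000 increments; reduction = 98 × $125 = $12,250, leaving $2,125.
Liang ($54,600): Child Tax Credit: base = 5 × $2,875 = $14,375. $54,600 is at or below the $85,300 threshold, so the full $14,375 applies.
Difference: |$2,125 − $14,375| = $12,250.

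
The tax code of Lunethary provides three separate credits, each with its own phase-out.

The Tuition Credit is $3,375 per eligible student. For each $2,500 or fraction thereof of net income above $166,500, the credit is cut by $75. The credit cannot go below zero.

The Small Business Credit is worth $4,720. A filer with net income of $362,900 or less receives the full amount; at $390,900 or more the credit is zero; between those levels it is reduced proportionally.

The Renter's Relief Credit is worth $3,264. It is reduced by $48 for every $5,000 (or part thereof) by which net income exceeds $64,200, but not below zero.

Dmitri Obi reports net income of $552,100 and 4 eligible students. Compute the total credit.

$1,875

Tuition Credit: base = 4 × $3,375 = $13,500. income exceeds $166,500 by $385,600, which is 155 full-or-partial $2,500 increments; reduction = 155 × $75 = $11,625, leaving $1,875.
Small Business Credit: $552,100 is at or above $390,900, so the credit is $0.
Renter's Relief Credit: income exceeds $64,200 by $487,900 → 98 increments × $48 = $4,704 ≥ base, so the credit is $0.
Total: $1,875 + $0 + $0 = $1,875.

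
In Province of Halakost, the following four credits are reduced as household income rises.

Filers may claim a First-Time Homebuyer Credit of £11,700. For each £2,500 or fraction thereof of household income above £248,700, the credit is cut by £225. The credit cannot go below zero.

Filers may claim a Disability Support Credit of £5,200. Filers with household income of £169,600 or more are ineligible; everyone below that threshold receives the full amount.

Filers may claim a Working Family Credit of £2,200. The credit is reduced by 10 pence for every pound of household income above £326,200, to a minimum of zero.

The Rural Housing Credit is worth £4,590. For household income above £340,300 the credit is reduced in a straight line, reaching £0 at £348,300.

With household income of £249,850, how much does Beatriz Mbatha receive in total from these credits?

First-Time Homebuyer Credit: income exceeds £248,700 by £1,150, which is 1 full-or-partial £2,500 increment; reduction = 1 × £225 = £225, leaving £11,475.
Disability Support Credit: £249,850 meets or exceeds the £169,600 cutoff, so the credit is £0.
Working Family Credit: £249,850 is at or below the £326,200 threshold, so the full £2,200 applies.
Rural Housing Credit: £249,850 is at or below the £340,300 threshold, so the full £4,590 applies.
Total: £11,475 + £0 + £2,200 + £4,590 = £18,265.

£18,265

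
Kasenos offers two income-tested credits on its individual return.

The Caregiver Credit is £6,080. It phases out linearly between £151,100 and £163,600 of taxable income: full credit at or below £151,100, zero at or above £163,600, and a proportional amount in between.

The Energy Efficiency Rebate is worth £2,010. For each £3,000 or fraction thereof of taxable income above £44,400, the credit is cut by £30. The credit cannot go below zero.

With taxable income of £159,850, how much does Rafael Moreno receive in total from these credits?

Caregiver Credit: £159,850 is £8,750 into a £12,500 phase-out range, leaving 3,750/12,500 of the credit: £6,080 × 3,750/12,500 = £1,824.
Energy Efficiency Rebate: income exceeds £44,400 by £115,450, which is 39 full-or-partial £3,000 increments; reduction = 39 × £30 = £1,170, leaving £840.
Total: £1,824 + £840 = £2,664.

£2,664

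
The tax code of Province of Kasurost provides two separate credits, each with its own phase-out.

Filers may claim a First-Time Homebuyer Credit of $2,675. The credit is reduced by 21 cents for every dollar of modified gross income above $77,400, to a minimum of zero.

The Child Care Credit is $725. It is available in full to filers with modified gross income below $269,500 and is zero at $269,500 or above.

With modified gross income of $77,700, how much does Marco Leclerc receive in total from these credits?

First-Time Homebuyer Credit: 21% of the $300 excess over $77,400 is $63; credit = $2,675 − $63 = $2,612.
Child Care Credit: $77,700 is below the $269,500 cutoff, so the full $725 applies.
Total: $2,612 + $725 = $3,337.

$3,337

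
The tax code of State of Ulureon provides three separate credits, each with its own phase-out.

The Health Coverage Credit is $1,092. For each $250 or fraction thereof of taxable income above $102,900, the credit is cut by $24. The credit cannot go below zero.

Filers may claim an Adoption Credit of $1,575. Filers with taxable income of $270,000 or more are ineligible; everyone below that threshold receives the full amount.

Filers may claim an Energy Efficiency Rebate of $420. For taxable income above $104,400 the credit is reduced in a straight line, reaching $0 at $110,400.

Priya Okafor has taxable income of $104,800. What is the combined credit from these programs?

Health Coverage Credit: income exceeds $102,900 by $1,900, which is 8 full-or-partial $250 increments; reduction = 8 × $24 = $192, leaving $900.
Adoption Credit: $104,800 is below the $270,000 cutoff, so the full $1,575 applies.
Energy Efficiency Rebate: $104,800 is $400 into a $6,000 phase-out range, leaving 5,600/6,000 of the credit: $420 × 5,600/6,000 = $392.
Total: $900 + $1,575 + $392 = $2,867.

$2,867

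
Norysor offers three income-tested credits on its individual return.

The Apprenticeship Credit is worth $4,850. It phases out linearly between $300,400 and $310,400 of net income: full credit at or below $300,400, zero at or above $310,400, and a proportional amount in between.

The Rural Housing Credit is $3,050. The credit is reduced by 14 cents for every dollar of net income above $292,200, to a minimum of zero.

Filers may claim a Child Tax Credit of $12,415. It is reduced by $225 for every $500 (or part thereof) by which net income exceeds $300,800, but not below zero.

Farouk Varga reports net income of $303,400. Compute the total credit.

$15,942

Apprenticeship Credit: $303,400 is $3,000 into a $10,000 phase-out range, leaving 7,000/10,000 of the credit: $4,850 × 7,000/10,000 = $3,395.
Rural Housing Credit: 14% of the $11,200 excess over $292,200 is $1,568; credit = $3,050 − $1,568 = $1,482.
Child Tax Credit: income exceeds $300,800 by $2,600, which is 6 full-or-partial $500 increments; reduction = 6 × $225 = $1,350, leaving $11,065.
Total: $3,395 + $1,482 + $11,065 = $15,942.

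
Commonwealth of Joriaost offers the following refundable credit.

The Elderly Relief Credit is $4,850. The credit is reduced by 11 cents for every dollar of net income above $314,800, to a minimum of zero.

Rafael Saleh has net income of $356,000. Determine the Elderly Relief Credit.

Elderly Relief Credit: 11% of the $41,200 excess over $314,800 is $4,532; credit = $4,850 − $4,532 = $318.

$318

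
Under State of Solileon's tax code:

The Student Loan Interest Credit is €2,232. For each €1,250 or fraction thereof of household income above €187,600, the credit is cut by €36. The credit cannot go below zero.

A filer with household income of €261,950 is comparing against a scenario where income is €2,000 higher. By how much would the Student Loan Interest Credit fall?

€72

At €261,950 — income exceeds €187,600 by €74,350, which is 60 full-or-partial €1,250 increments; reduction = 60 × €36 = €2,160, leaving €72.
At €263,950 — income exceeds €187,600 by €76,350 → 62 increments × €36 = €2,232 ≥ base, so the credit is €0.
Lost: €72 − €0 = €72.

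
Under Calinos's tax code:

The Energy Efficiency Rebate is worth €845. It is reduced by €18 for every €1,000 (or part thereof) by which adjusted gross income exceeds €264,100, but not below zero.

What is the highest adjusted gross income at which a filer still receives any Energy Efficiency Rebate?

€310,100

After 46 increments the reduction is 46 × €18 = €828, leaving €17; one more increment wipes it out. Increment 46 ends at excess 46 × €1,000 = €46,000, so the highest qualifying income is €264,100 + €46,000 = €310,100.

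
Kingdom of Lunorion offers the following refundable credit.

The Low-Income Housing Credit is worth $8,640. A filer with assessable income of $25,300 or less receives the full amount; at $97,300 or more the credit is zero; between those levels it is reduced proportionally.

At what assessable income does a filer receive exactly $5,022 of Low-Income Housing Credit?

$5,022 is 5,022/8,640 of the full $8,640, so 3,618/8,640 of the $72,000 range has been used: income = $25,300 + $72,000 × 3,618/8,640 = $55,450.

$55,450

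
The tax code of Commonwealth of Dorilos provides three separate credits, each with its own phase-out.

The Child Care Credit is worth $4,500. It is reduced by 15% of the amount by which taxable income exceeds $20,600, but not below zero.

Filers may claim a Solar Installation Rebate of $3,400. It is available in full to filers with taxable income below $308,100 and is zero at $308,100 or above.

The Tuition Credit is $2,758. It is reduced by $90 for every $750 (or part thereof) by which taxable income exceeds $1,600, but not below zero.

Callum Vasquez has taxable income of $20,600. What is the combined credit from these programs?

$8,318

Child Care Credit: $20,600 is at or below the $20,600 threshold, so the full $4,500 applies.
Solar Installation Rebate: $20,600 is below the $308,100 cutoff, so the full $3,400 applies.
Tuition Credit: income exceeds $1,600 by $19,000, which is 26 full-or-partial $750 increments; reduction = 26 × $90 = $2,340, leaving $418.
Total: $4,500 + $3,400 + $418 = $8,318.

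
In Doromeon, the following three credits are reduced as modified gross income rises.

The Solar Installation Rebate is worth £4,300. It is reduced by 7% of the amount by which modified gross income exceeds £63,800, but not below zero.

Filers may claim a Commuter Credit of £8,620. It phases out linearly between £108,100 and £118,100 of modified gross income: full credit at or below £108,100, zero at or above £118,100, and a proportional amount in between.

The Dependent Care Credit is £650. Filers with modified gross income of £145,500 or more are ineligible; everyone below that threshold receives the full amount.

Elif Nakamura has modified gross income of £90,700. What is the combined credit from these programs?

£11,687

Solar Installation Rebate: 7% of the £26,900 excess over £63,800 is £1,883; credit = £4,300 − £1,883 = £2,417.
Commuter Credit: £90,700 is at or below the £108,100 threshold, so the full £8,620 applies.
Dependent Care Credit: £90,700 is below the £145,500 cutoff, so the full £650 applies.
Total: £2,417 + £8,620 + £650 = £11,687.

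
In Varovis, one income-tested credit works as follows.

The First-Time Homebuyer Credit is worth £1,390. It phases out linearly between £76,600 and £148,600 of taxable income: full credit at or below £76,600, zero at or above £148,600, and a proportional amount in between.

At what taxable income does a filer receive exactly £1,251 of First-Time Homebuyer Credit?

£83,800

£1,251 is 1,251/1,390 of the full £1,390, so 139/1,390 of the £72,000 range has been used: income = £76,600 + £72,000 × 139/1,390 = £83,800.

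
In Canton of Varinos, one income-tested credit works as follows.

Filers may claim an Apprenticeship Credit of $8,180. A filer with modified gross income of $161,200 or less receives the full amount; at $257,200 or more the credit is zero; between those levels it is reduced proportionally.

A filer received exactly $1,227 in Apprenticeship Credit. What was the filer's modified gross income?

$242,800

$1,227 is 1,227/8,180 of the full $8,180, so 6,953/8,180 of the $96,000 range has been used: income = $161,200 + $96,000 × 6,953/8,180 = $242,800.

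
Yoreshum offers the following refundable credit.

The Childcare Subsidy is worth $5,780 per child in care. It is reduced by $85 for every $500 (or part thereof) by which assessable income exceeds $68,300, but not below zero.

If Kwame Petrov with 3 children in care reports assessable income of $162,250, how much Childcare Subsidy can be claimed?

$1,360

Childcare Subsidy: base = 3 × $5,780 = $17,340. income exceeds $68,300 by $93,950, which is 188 full-or-partial $500 increments; reduction = 188 × $85 = $15,980, leaving $1,360.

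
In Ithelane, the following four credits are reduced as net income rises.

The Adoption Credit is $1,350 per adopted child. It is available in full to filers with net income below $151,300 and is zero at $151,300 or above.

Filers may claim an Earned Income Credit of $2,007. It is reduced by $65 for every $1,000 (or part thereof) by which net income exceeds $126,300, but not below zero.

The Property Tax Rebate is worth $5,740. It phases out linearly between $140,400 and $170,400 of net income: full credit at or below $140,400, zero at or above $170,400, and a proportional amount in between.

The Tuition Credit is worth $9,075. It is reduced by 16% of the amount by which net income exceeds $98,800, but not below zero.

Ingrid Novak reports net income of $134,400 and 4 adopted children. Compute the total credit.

$15,941

Adoption Credit: base = 4 × $1,350 = $5,400. $134,400 is below the $151,300 cutoff, so the full $5,400 applies.
Earned Income Credit: income exceeds $126,300 by $8,100, which is 9 full-or-partial $1,000 increments; reduction = 9 × $65 = $585, leaving $1,422.
Property Tax Rebate: $134,400 is at or below the $140,400 threshold, so the full $5,740 applies.
Tuition Credit: 16% of the $35,600 excess over $98,800 is $5,696; credit = $9,075 − $5,696 = $3,379.
Total: $5,400 + $1,422 + $5,740 + $3,379 = $15,941.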